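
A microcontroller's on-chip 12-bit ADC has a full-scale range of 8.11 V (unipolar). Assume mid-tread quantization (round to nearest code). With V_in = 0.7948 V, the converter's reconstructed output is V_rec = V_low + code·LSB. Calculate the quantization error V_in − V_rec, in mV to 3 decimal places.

0.828 mV

One LSB is 8.11 V / 4096 = 1.980 mV.
(0.7948 − 0)/0.00197998 = 401.4181; round gives code 401.
Code 401 maps back to 0 + 401×0.00197998 V = 0.79397217 V.
V_in − V_rec = 0.000827832 V = 0.828 mV.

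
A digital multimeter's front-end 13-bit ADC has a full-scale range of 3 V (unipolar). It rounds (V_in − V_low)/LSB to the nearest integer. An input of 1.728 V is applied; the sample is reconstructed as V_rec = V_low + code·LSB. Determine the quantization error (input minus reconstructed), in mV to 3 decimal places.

-0.149 mV

LSB = 3/2^13 = 366.21 µV.
(1.728 − 0)/0.000366211 = 4718.5920; round gives code 4719.
V_rec = 0 + 4719·0.000366211 = 1.7281494 V.
V_in − V_rec = -0.000149414 V = -0.149 mV.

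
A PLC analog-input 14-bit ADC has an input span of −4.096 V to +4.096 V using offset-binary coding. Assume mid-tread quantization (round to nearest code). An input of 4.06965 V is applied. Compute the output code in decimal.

LSB = 8.192 V / 16384 = 0.500 mV.
(V_in − V_low)/LSB = (4.06965 − (−4.096)) / 0.0005 = 16331.300.
Round → code 16331.

code 16331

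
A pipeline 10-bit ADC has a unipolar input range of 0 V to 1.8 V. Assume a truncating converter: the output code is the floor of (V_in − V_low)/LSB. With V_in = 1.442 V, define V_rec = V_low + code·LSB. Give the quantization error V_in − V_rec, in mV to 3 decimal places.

0.594 mV

LSB = 1.8/2^10 = 1.758 mV.
(V_in − V_low)/LSB = (1.442 − 0)/0.00175781 = 820.3378 → code 820 (floor).
Reconstructed: 1.4414062 V.
Difference: 0.00059375 V → 0.594 mV.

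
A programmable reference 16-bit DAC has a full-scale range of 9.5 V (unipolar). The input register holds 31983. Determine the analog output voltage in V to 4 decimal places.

LSB = 9.5 V / 2^16 = 144.96 µV.
V_out = 0 + 31983 × 0.000144958 V = 4.63621 V.

4.6362 V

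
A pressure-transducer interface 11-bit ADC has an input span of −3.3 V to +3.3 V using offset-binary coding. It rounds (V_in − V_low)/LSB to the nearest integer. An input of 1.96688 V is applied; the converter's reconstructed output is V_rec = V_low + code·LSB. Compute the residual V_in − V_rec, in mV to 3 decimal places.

1.060 mV

Step size: 6.6 V ÷ 2^11 = 3.223 mV.
(1.96688 − (−3.3))/0.00322266 = 1634.3288; round gives code 1634.
V_rec = (−3.3) + 1634·0.00322266 = 1.9658203 V.
Difference: 0.00105969 V → 1.060 mV.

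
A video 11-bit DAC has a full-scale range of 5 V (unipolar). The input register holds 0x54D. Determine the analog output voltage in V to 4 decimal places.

3.3130 V

LSB = 5 V / 2^11 = 2.441 mV.
Code 0x54D = 1357 decimal.
V_out = 0 + 1357 × 0.00244141 V = 3.31299 V.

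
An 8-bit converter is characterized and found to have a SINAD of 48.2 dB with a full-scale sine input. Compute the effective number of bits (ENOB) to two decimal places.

7.71 bits

ENOB = (SINAD − 1.76) / 6.02 = (48.2 − 1.76)/6.02 = 7.714.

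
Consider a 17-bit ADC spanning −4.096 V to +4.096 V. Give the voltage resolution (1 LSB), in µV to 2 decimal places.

62.50 µV

Full-scale span = 8.192 V.
LSB = 8.192 / 2^17 = 8.192 / 131072 = 6.25e-05 V = 62.50 µV.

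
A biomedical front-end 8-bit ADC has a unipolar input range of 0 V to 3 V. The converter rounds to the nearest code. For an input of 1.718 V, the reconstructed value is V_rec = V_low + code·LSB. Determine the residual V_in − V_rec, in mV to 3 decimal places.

-4.656 mV

LSB = 3/2^8 = 11.719 mV.
(1.718 − 0)/0.0117188 = 146.6027; round gives code 147.
Reconstructed: 1.7226562 V.
Difference: -0.00465625 V → -4.656 mV.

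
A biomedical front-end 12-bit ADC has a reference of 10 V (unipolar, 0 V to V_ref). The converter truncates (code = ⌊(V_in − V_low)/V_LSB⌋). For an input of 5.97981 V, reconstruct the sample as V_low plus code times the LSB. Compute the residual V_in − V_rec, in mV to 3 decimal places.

0.806 mV

One LSB is 10 V / 4096 = 2.441 mV.
(V_in − V_low)/LSB = (5.97981 − 0)/0.00244141 = 2449.3302 → code 2449 (floor).
V_rec = 0 + 2449·0.00244141 = 5.9790039 V.
Error = 5.97981 − 5.9790039 = 0.000806094 V = 0.806 mV.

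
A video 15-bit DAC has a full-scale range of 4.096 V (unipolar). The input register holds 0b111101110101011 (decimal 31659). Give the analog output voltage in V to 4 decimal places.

3.9574 V

LSB = 4.096 V / 2^15 = 125.00 µV.
Code 0b111101110101011 = 31659 decimal.
V_out = 0 + 31659 × 0.000125 V = 3.95737 V.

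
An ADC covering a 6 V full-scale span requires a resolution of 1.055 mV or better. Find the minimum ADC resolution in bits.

Number of steps required ≥ 6 V / 1.055 mV = 5687.20.
Need 2^N ≥ 5687.20; 2^12 = 4096, 2^13 = 8192.
Minimum N = 13.

13 bits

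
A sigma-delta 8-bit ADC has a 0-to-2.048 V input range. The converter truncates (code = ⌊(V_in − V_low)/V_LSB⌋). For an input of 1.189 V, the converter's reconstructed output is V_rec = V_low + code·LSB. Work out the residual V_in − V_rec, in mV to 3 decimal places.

Step size: 2.048 V ÷ 2^8 = 8.000 mV.
Scaled input = 148.6250 LSBs, so code = 148.
Code 148 maps back to 0 + 148×0.008 V = 1.184 V.
Error = 1.189 − 1.184 = 0.005 V = 5.000 mV.

5.000 mV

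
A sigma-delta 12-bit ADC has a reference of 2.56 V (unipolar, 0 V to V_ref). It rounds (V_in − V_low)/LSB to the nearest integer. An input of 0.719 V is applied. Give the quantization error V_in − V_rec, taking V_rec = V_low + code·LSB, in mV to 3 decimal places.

0.250 mV

Step size: 2.56 V ÷ 2^12 = 0.625 mV.
Scaled input = 1150.4000 LSBs, so code = 1150.
V_rec = 0 + 1150·0.000625 = 0.71875 V.
V_in − V_rec = 0.00025 V = 0.250 mV.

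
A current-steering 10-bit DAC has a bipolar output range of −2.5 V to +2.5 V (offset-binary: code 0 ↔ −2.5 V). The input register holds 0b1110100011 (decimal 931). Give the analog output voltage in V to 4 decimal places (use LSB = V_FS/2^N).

LSB = 5 V / 2^10 = 4.883 mV.
Code 0b1110100011 = 931 decimal.
V_out = (−2.5) + 931 × 0.00488281 V = 2.0459 V.

2.0459 V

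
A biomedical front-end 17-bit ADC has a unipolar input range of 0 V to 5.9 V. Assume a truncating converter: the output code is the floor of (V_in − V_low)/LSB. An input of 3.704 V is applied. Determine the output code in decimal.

Full-scale span = 5.9 V; LSB = 5.9/2^17 = 45.01 µV.
Input sits at 82286.557 steps above V_low.
So the output code is 82286.

code 82286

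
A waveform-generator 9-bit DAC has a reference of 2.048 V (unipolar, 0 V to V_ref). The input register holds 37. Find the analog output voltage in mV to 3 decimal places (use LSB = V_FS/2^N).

LSB = 2.048 V / 2^9 = 4.000 mV.
V_out = 0 + 37 × 0.004 V = 0.148 V.
= 148.000 mV.

148.000 mV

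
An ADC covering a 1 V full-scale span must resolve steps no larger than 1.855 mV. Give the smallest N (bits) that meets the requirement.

10 bits

Number of steps required ≥ 1 V / 1.855 mV = 539.08.
Need 2^N ≥ 539.08; 2^9 = 512, 2^10 = 1024.
Minimum N = 10.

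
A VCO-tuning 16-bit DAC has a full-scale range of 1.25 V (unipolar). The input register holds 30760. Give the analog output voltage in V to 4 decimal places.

LSB = 1.25 V / 2^16 = 19.07 µV.
V_out = 0 + 30760 × 1.90735e-05 V = 0.5867 V.

0.5867 V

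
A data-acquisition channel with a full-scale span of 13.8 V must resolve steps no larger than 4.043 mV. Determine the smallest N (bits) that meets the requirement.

Number of steps required ≥ 13.8 V / 4.043 mV = 3413.31.
Need 2^N ≥ 3413.31; 2^11 = 2048, 2^12 = 4096.
Minimum N = 12.

12 bits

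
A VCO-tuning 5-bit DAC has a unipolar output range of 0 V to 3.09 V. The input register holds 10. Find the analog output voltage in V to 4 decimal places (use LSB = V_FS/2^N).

LSB = 3.09 V / 2^5 = 96.562 mV.
V_out = 0 + 10 × 0.0965625 V = 0.965625 V.

0.9656 V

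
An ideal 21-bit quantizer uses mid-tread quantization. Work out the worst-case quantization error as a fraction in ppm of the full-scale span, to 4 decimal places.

0.2384 ppm

Rounding → worst-case error = ½ LSB = V_FS/2^22, so 1e+06/4194304 = 0.238419 ppm of full scale.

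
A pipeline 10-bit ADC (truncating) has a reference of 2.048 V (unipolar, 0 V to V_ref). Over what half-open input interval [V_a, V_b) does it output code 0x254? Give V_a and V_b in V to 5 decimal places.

LSB = 2.048/2^10 = 2.000 mV.
Code 0x254 = 596 decimal.
V_a = V_low + 596·LSB = 1.192 V; V_b = V_low + 597·LSB = 1.194 V.

[1.19200 V, 1.19400 V)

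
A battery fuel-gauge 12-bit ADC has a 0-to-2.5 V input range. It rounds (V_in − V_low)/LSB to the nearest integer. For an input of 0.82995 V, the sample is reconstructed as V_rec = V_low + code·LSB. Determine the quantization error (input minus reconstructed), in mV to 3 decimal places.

-0.128 mV

One LSB is 2.5 V / 4096 = 0.610 mV.
(0.82995 − 0)/0.000610352 = 1359.7901; round gives code 1360.
Code 1360 maps back to 0 + 1360×0.000610352 V = 0.83007812 V.
Difference: -0.000128125 V → -0.128 mV.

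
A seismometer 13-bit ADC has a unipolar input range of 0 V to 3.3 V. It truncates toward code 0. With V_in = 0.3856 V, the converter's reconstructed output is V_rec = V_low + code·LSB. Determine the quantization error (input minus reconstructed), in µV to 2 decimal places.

89.75 µV

Step size: 3.3 V ÷ 2^13 = 402.83 µV.
Scaled input = 957.2228 LSBs, so code = 957.
V_rec = 0 + 957·0.000402832 = 0.38551025 V.
V_in − V_rec = 8.97461e-05 V = 89.75 µV.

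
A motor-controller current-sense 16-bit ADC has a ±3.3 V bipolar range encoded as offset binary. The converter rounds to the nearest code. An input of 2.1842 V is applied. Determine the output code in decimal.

Full-scale span = 6.6 V; LSB = 6.6/2^16 = 100.71 µV.
(2.1842 − (−3.3)) / 0.000100708 = 54456.444 LSBs.
So the output code is 54456.

code 54456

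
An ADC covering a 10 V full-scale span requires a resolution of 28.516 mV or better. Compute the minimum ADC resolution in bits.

9 bits

Number of steps required ≥ 10 V / 28.516 mV = 350.68.
Need 2^N ≥ 350.68; 2^8 = 256, 2^9 = 512.
Minimum N = 9.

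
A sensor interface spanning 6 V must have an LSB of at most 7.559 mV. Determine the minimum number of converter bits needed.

10 bits

Number of steps required ≥ 6 V / 7.559 mV = 793.76.
Need 2^N ≥ 793.76; 2^9 = 512, 2^10 = 1024.
Minimum N = 10.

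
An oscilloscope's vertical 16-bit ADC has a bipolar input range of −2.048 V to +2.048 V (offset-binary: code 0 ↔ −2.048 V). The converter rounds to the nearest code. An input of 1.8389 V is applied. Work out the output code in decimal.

code 62190

LSB = 4.096 V / 65536 = 62.50 µV.
(1.8389 − (−2.048)) / 6.25e-05 = 62190.400 LSBs.
round(62190.400) = 62190.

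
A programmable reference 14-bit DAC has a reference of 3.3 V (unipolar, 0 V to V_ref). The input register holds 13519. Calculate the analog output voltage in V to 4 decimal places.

2.7229 V

LSB = 3.3 V / 2^14 = 201.42 µV.
V_out = 0 + 13519 × 0.000201416 V = 2.72294 V.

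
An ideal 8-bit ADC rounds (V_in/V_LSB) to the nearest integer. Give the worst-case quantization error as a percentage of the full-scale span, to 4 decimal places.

0.1953 %

Rounding → worst-case error = ½ LSB = V_FS/2^9, so 100/512 = 0.195312 % of full scale.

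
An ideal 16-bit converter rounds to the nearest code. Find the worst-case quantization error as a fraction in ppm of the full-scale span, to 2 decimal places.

7.63 ppm

Rounding → worst-case error = ½ LSB = V_FS/2^17, so 1e+06/131072 = 7.62939 ppm of full scale.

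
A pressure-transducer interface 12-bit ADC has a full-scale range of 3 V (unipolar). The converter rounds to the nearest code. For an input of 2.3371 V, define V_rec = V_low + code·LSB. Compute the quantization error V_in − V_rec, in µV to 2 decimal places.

-58.20 µV

Step size: 3 V ÷ 2^12 = 0.732 mV.
Scaled input = 3190.9205 LSBs, so code = 3191.
V_rec = 0 + 3191·0.000732422 = 2.3371582 V.
Error = 2.3371 − 2.3371582 = -5.82031e-05 V = -58.20 µV.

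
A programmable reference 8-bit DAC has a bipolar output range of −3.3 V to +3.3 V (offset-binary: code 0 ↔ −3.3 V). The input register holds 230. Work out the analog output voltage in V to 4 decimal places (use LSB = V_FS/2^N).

LSB = 6.6 V / 2^8 = 25.781 mV.
V_out = (−3.3) + 230 × 0.0257812 V = 2.62969 V.

2.6297 V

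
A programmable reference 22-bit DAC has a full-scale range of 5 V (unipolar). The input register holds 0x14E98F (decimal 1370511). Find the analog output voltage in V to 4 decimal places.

1.6338 V

LSB = 5 V / 2^22 = 1.19 µV.
Code 0x14E98F = 1370511 decimal.
V_out = 0 + 1370511 × 1.19209e-06 V = 1.63378 V.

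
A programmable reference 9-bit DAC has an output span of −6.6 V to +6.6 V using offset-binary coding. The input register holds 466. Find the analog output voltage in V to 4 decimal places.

5.4141 V

LSB = 13.2 V / 2^9 = 25.781 mV.
V_out = (−6.6) + 466 × 0.0257812 V = 5.41406 V.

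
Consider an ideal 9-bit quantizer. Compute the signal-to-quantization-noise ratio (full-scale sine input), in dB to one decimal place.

SNR ≈ 6.02·N + 1.76 dB = 6.02·9 + 1.76 = 55.94 dB.

55.9 dB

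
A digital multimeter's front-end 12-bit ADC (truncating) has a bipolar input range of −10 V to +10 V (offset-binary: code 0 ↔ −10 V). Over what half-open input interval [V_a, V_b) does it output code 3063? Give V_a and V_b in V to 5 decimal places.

LSB = 20/2^12 = 4.883 mV.
V_a = V_low + 3063·LSB = 4.95605 V; V_b = V_low + 3064·LSB = 4.96094 V.

[4.95605 V, 4.96094 V)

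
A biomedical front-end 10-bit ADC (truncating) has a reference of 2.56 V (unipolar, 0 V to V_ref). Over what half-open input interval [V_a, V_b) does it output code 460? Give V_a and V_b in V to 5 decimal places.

LSB = 2.56/2^10 = 2.500 mV.
V_a = V_low + 460·LSB = 1.15 V; V_b = V_low + 461·LSB = 1.1525 V.

[1.15000 V, 1.15250 V)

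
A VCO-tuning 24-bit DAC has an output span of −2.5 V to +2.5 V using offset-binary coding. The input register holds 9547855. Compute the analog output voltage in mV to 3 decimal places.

LSB = 5 V / 2^24 = 0.30 µV.
V_out = (−2.5) + 9547855 × 2.98023e-07 V = 0.345483 V.
= 345.483 mV.

345.483 mV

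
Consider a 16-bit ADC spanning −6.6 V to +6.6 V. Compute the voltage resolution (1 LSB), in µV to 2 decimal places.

201.42 µV

Full-scale span = 13.2 V.
LSB = 13.2 / 2^16 = 13.2 / 65536 = 0.000201416 V = 201.42 µV.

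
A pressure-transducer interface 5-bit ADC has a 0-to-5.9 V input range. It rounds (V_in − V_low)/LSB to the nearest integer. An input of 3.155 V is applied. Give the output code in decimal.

code 17

With 32 levels over 5.9 V, one step is 184.375 mV.
Input sits at 17.112 steps above V_low.
So the output code is 17.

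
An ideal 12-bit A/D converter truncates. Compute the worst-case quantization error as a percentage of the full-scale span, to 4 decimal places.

0.0244 %

Truncating → worst-case error = 1 LSB = V_FS/2^12, so 100/4096 = 0.0244141 % of full scale.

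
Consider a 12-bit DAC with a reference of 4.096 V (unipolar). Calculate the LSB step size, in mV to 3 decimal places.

1.000 mV

Full-scale span = 4.096 V.
LSB = 4.096 / 2^12 = 4.096 / 4096 = 0.001 V = 1.000 mV.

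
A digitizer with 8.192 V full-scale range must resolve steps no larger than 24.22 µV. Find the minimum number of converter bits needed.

Number of steps required ≥ 8.192 V / 24.22 µV = 338232.87.
Need 2^N ≥ 338232.87; 2^18 = 262144, 2^19 = 524288.
Minimum N = 19.

19 bits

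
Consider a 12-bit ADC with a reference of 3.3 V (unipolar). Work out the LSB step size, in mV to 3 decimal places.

Full-scale span = 3.3 V.
LSB = 3.3 / 2^12 = 3.3 / 4096 = 0.000805664 V = 0.806 mV.

0.806 mV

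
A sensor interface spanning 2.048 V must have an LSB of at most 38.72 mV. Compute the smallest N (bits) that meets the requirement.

Number of steps required ≥ 2.048 V / 38.72 mV = 52.89.
Need 2^N ≥ 52.89; 2^5 = 32, 2^6 = 64.
Minimum N = 6.

6 bits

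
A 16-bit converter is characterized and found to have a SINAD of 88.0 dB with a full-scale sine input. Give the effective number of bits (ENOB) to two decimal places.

14.33 bits

ENOB = (SINAD − 1.76) / 6.02 = (88.0 − 1.76)/6.02 = 14.326.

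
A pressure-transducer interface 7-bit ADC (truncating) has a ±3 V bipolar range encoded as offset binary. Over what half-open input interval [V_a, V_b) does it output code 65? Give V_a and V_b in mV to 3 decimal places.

[46.875 mV, 93.750 mV)

LSB = 6/2^7 = 46.875 mV.
V_a = V_low + 65·LSB = 0.046875 V; V_b = V_low + 66·LSB = 0.09375 V.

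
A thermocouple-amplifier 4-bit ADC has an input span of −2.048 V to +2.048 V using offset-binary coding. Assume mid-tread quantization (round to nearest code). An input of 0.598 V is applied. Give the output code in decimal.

code 10

Full-scale span = 4.096 V; LSB = 4.096/2^4 = 256.000 mV.
(0.598 − (−2.048)) / 0.256 = 10.336 LSBs.
So the output code is 10.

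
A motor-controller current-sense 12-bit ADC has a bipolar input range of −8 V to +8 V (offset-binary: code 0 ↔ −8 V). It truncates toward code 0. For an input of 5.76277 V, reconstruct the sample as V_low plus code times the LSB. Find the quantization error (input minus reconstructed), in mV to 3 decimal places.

Step size: 16 V ÷ 2^12 = 3.906 mV.
(5.76277 − (−8))/0.00390625 = 3523.2691; ⌊·⌋ gives code 3523.
Code 3523 maps back to (−8) + 3523×0.00390625 V = 5.7617188 V.
V_in − V_rec = 0.00105125 V = 1.051 mV.

1.051 mV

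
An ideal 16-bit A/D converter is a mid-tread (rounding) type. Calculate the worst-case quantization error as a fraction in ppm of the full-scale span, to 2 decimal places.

7.63 ppm

Rounding → worst-case error = ½ LSB = V_FS/2^17, so 1e+06/131072 = 7.62939 ppm of full scale.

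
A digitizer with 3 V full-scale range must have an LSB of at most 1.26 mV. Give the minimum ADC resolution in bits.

12 bits

Number of steps required ≥ 3 V / 1.26 mV = 2380.95.
Need 2^N ≥ 2380.95; 2^11 = 2048, 2^12 = 4096.
Minimum N = 12.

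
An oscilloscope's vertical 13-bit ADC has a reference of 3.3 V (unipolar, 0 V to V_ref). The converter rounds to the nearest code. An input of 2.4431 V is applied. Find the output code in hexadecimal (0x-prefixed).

With 8192 levels over 3.3 V, one step is 402.83 µV.
(V_in − V_low)/LSB = (2.4431 − 0) / 0.000402832 = 6064.811.
Round → code 6065.
In hexadecimal (0x-prefixed): 0x17B1.

code 0x17B1 (decimal 6065)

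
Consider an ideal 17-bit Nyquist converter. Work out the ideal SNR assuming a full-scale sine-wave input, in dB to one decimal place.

SNR ≈ 6.02·N + 1.76 dB = 6.02·17 + 1.76 = 104.10 dB.

104.1 dB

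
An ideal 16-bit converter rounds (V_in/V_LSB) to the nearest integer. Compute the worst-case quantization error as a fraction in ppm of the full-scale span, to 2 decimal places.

7.63 ppm

Rounding → worst-case error = ½ LSB = V_FS/2^17, so 1e+06/131072 = 7.62939 ppm of full scale.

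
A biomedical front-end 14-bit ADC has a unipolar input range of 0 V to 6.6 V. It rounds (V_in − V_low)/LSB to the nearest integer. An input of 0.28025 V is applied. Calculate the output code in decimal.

code 696

LSB = 6.6 V / 16384 = 402.83 µV.
(0.28025 − 0) / 0.000402832 = 695.699 LSBs.
So the output code is 696.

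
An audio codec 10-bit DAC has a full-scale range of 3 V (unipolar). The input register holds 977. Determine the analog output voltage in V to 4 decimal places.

LSB = 3 V / 2^10 = 2.930 mV.
V_out = 0 + 977 × 0.00292969 V = 2.8623 V.

2.8623 V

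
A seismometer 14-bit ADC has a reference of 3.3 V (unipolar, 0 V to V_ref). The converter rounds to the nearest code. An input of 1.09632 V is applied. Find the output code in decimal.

code 5443

LSB = 3.3 V / 16384 = 201.42 µV.
(1.09632 − 0) / 0.000201416 = 5443.063 LSBs.
Round → code 5443.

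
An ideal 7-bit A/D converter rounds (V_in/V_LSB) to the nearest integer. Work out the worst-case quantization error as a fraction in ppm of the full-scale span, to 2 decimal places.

3906.25 ppm

Rounding → worst-case error = ½ LSB = V_FS/2^8, so 1e+06/256 = 3906.25 ppm of full scale.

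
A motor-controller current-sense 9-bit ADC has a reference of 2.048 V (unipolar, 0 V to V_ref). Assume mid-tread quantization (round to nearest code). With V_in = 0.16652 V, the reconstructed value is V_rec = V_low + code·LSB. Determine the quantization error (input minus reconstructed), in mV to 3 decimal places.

-1.480 mV

LSB = 2.048/2^9 = 4.000 mV.
Scaled input = 41.6300 LSBs, so code = 42.
V_rec = 0 + 42·0.004 = 0.168 V.
Error = 0.16652 − 0.168 = -0.00148 V = -1.480 mV.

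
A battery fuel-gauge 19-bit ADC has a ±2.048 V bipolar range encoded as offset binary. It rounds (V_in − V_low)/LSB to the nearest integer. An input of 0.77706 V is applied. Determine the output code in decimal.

code 361608

Full-scale span = 4.096 V; LSB = 4.096/2^19 = 7.81 µV.
(V_in − V_low)/LSB = (0.77706 − (−2.048)) / 7.8125e-06 = 361607.680.
So the output code is 361608.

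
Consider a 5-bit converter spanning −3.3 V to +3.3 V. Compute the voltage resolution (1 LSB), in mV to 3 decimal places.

206.250 mV

Full-scale span = 6.6 V.
LSB = 6.6 / 2^5 = 6.6 / 32 = 0.20625 V = 206.250 mV.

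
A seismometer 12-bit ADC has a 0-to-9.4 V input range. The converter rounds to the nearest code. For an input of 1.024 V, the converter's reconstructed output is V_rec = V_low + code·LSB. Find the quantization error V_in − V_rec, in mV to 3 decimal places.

One LSB is 9.4 V / 4096 = 2.295 mV.
Scaled input = 446.2026 LSBs, so code = 446.
V_rec = 0 + 446·0.00229492 = 1.0235352 V.
Difference: 0.000464844 V → 0.465 mV.

0.465 mV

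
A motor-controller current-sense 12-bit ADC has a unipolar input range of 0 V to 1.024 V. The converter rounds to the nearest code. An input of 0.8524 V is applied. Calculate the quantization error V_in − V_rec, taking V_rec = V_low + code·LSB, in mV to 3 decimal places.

-0.100 mV

Step size: 1.024 V ÷ 2^12 = 250.00 µV.
Scaled input = 3409.6000 LSBs, so code = 3410.
V_rec = 0 + 3410·0.00025 = 0.8525 V.
V_in − V_rec = -0.0001 V = -0.100 mV.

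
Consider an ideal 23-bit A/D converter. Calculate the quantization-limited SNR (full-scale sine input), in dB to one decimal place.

140.2 dB

SNR ≈ 6.02·N + 1.76 dB = 6.02·23 + 1.76 = 140.22 dB.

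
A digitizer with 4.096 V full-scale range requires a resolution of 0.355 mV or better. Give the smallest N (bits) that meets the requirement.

Number of steps required ≥ 4.096 V / 0.355 mV = 11538.03.
Need 2^N ≥ 11538.03; 2^13 = 8192, 2^14 = 16384.
Minimum N = 14.

14 bits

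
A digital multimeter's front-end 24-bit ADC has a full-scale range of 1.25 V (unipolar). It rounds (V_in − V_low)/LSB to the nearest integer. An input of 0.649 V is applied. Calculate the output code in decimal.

code 8710731

With 16777216 levels over 1.25 V, one step is 0.07 µV.
(V_in − V_low)/LSB = (0.649 − 0) / 7.45058e-08 = 8710730.547.
So the output code is 8710731.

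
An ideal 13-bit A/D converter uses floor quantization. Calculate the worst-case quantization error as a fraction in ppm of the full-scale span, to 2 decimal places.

122.07 ppm

Truncating → worst-case error = 1 LSB = V_FS/2^13, so 1e+06/8192 = 122.07 ppm of full scale.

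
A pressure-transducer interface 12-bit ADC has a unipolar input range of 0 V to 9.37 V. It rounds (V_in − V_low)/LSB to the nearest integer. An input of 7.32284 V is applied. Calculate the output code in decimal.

code 3201

With 4096 levels over 9.37 V, one step is 2.288 mV.
(V_in − V_low)/LSB = (7.32284 − 0) / 0.0022876 = 3201.105.
So the output code is 3201.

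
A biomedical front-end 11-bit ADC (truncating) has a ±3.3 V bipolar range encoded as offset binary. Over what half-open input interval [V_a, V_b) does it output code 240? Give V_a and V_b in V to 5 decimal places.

[-2.52656 V, -2.52334 V)

LSB = 6.6/2^11 = 3.223 mV.
V_a = V_low + 240·LSB = -2.52656 V; V_b = V_low + 241·LSB = -2.52334 V.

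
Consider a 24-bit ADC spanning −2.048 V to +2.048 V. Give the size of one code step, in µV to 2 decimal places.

0.24 µV

Full-scale span = 4.096 V.
LSB = 4.096 / 2^24 = 4.096 / 16777216 = 2.44141e-07 V = 0.24 µV.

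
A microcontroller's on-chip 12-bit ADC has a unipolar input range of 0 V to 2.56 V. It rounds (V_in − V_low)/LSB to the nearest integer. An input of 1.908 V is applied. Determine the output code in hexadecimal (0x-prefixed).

With 4096 levels over 2.56 V, one step is 0.625 mV.
Input sits at 3052.800 steps above V_low.
Round → code 3053.
In hexadecimal (0x-prefixed): 0xBED.

code 0xBED (decimal 3053)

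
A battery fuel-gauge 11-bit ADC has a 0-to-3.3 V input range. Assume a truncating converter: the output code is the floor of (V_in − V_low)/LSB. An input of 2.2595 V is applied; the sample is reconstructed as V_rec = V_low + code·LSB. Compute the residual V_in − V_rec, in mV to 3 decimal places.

0.418 mV

Step size: 3.3 V ÷ 2^11 = 1.611 mV.
(V_in − V_low)/LSB = (2.2595 − 0)/0.00161133 = 1402.2594 → code 1402 (floor).
V_rec = 0 + 1402·0.00161133 = 2.259082 V.
Error = 2.2595 − 2.259082 = 0.000417969 V = 0.418 mV.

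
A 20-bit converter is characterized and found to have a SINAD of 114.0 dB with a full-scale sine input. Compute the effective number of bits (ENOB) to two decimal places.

18.64 bits

ENOB = (SINAD − 1.76) / 6.02 = (114.0 − 1.76)/6.02 = 18.645.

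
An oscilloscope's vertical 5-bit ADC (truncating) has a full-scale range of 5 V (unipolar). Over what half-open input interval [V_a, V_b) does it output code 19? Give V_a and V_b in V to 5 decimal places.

LSB = 5/2^5 = 156.250 mV.
V_a = V_low + 19·LSB = 2.96875 V; V_b = V_low + 20·LSB = 3.125 V.

[2.96875 V, 3.12500 V)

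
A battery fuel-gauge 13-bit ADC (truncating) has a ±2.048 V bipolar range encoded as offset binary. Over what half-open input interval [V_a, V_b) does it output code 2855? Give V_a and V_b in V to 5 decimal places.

[-0.62050 V, -0.62000 V)

LSB = 4.096/2^13 = 0.500 mV.
V_a = V_low + 2855·LSB = -0.6205 V; V_b = V_low + 2856·LSB = -0.62 V.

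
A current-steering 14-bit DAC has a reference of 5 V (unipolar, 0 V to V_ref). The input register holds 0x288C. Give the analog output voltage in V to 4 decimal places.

LSB = 5 V / 2^14 = 305.18 µV.
Code 0x288C = 10380 decimal.
V_out = 0 + 10380 × 0.000305176 V = 3.16772 V.

3.1677 V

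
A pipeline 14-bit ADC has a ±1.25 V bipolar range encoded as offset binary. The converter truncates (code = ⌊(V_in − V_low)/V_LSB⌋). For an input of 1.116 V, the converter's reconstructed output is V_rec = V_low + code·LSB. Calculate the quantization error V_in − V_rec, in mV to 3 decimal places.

Step size: 2.5 V ÷ 2^14 = 152.59 µV.
Scaled input = 15505.8176 LSBs, so code = 15505.
Reconstructed: 1.1158752 V.
Error = 1.116 − 1.1158752 = 0.000124756 V = 0.125 mV.

0.125 mV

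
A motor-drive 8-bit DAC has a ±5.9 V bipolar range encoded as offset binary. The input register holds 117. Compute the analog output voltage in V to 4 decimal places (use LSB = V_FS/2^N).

LSB = 11.8 V / 2^8 = 46.094 mV.
V_out = (−5.9) + 117 × 0.0460938 V = -0.507031 V.

-0.5070 V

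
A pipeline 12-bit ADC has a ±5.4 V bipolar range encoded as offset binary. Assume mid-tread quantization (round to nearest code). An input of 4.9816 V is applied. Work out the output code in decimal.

code 3937

LSB = 10.8 V / 4096 = 2.637 mV.
(V_in − V_low)/LSB = (4.9816 − (−5.4)) / 0.00263672 = 3937.318.
Round → code 3937.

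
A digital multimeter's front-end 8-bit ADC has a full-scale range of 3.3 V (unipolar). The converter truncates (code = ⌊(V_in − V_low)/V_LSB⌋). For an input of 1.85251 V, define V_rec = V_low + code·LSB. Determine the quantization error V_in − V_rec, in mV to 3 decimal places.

9.151 mV

LSB = 3.3/2^8 = 12.891 mV.
(1.85251 − 0)/0.0128906 = 143.7099; ⌊·⌋ gives code 143.
Reconstructed: 1.8433594 V.
Error = 1.85251 − 1.8433594 = 0.00915063 V = 9.151 mV.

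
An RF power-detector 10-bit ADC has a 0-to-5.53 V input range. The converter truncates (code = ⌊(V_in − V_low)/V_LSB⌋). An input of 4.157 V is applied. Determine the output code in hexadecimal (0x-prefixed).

LSB = 5.53 V / 1024 = 5.400 mV.
(4.157 − 0) / 0.00540039 = 769.759 LSBs.
So the output code is 769.
In hexadecimal (0x-prefixed): 0x301.

code 0x301 (decimal 769)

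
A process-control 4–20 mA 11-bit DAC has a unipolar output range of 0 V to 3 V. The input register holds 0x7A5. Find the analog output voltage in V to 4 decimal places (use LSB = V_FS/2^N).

2.8667 V

LSB = 3 V / 2^11 = 1.465 mV.
Code 0x7A5 = 1957 decimal.
V_out = 0 + 1957 × 0.00146484 V = 2.8667 V.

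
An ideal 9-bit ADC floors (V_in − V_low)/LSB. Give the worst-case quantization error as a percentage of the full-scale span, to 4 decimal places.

0.1953 %

Truncating → worst-case error = 1 LSB = V_FS/2^9, so 100/512 = 0.195312 % of full scale.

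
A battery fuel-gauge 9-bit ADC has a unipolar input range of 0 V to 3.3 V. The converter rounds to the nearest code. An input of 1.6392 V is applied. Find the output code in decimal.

code 254

Full-scale span = 3.3 V; LSB = 3.3/2^9 = 6.445 mV.
(V_in − V_low)/LSB = (1.6392 − 0) / 0.00644531 = 254.324.
Round → code 254.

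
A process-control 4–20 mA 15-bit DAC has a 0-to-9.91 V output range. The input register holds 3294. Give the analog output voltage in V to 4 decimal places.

LSB = 9.91 V / 2^15 = 302.43 µV.
V_out = 0 + 3294 × 0.000302429 V = 0.996202 V.

0.9962 V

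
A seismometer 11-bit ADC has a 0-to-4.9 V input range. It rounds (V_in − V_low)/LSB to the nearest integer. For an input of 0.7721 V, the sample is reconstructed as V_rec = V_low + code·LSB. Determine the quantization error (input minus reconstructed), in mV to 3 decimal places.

-0.703 mV

LSB = 4.9/2^11 = 2.393 mV.
(V_in − V_low)/LSB = (0.7721 − 0)/0.00239258 = 322.7063 → code 323 (round).
Reconstructed: 0.77280273 V.
Difference: -0.000702734 V → -0.703 mV.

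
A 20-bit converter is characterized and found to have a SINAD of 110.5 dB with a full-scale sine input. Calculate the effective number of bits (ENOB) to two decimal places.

ENOB = (SINAD − 1.76) / 6.02 = (110.5 − 1.76)/6.02 = 18.063.

18.06 bits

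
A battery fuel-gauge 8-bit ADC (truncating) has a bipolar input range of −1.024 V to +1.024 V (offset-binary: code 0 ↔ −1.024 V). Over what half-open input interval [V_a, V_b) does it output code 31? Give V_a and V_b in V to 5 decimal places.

LSB = 2.048/2^8 = 8.000 mV.
V_a = V_low + 31·LSB = -0.776 V; V_b = V_low + 32·LSB = -0.768 V.

[-0.77600 V, -0.76800 V)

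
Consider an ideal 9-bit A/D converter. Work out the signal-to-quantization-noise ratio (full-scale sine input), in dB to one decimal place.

SNR ≈ 6.02·N + 1.76 dB = 6.02·9 + 1.76 = 55.94 dB.

55.9 dB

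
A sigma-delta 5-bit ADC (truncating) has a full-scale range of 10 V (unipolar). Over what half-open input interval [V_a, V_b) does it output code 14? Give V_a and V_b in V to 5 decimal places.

[4.37500 V, 4.68750 V)

LSB = 10/2^5 = 312.500 mV.
V_a = V_low + 14·LSB = 4.375 V; V_b = V_low + 15·LSB = 4.6875 V.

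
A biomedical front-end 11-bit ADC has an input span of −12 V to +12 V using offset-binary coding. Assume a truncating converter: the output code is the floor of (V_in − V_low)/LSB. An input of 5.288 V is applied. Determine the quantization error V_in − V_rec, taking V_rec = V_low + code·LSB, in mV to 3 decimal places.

Step size: 24 V ÷ 2^11 = 11.719 mV.
(V_in − V_low)/LSB = (5.288 − (−12))/0.0117188 = 1475.2427 → code 1475 (floor).
V_rec = (−12) + 1475·0.0117188 = 5.2851562 V.
Difference: 0.00284375 V → 2.844 mV.

2.844 mV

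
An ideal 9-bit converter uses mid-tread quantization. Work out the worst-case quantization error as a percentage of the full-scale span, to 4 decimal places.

Rounding → worst-case error = ½ LSB = V_FS/2^10, so 100/1024 = 0.0976562 % of full scale.

0.0977 %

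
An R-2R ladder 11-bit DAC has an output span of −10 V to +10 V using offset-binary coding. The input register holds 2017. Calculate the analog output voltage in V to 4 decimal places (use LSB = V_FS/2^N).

9.6973 V

LSB = 20 V / 2^11 = 9.766 mV.
V_out = (−10) + 2017 × 0.00976562 V = 9.69727 V.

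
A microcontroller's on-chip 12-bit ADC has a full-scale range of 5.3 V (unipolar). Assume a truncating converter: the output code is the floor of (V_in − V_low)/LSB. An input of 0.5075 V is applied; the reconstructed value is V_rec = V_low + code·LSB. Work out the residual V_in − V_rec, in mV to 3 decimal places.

0.273 mV

LSB = 5.3/2^12 = 1.294 mV.
Scaled input = 392.2113 LSBs, so code = 392.
Reconstructed: 0.50722656 V.
V_in − V_rec = 0.000273438 V = 0.273 mV.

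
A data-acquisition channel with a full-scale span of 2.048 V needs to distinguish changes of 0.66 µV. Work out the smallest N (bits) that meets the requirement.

22 bits

Number of steps required ≥ 2.048 V / 0.66 µV = 3103030.30.
Need 2^N ≥ 3103030.30; 2^21 = 2097152, 2^22 = 4194304.
Minimum N = 22.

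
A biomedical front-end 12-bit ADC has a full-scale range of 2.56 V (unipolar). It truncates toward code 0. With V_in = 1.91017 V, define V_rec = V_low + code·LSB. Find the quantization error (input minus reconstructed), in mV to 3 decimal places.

Step size: 2.56 V ÷ 2^12 = 0.625 mV.
(1.91017 − 0)/0.000625 = 3056.2720; ⌊·⌋ gives code 3056.
Code 3056 maps back to 0 + 3056×0.000625 V = 1.91 V.
V_in − V_rec = 0.00017 V = 0.170 mV.

0.170 mV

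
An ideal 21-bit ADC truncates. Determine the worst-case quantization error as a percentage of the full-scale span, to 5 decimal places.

0.00005 %

Truncating → worst-case error = 1 LSB = V_FS/2^21, so 100/2097152 = 4.76837e-05 % of full scale.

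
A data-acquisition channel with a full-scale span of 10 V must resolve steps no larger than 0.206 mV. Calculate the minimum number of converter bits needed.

Number of steps required ≥ 10 V / 0.206 mV = 48543.69.
Need 2^N ≥ 48543.69; 2^15 = 32768, 2^16 = 65536.
Minimum N = 16.

16 bits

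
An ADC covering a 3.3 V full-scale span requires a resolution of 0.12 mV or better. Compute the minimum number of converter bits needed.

15 bits

Number of steps required ≥ 3.3 V / 0.12 mV = 27500.00.
Need 2^N ≥ 27500.00; 2^14 = 16384, 2^15 = 32768.
Minimum N = 15.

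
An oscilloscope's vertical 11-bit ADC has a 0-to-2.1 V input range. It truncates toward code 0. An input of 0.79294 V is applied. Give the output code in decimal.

With 2048 levels over 2.1 V, one step is 1.025 mV.
(0.79294 − 0) / 0.00102539 = 773.305 LSBs.
⌊·⌋(773.305) = 773.

code 773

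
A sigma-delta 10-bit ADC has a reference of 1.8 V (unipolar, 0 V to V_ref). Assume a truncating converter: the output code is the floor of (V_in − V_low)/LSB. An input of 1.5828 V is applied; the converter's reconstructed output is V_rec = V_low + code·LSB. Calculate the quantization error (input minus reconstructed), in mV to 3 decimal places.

Step size: 1.8 V ÷ 2^10 = 1.758 mV.
Scaled input = 900.4373 LSBs, so code = 900.
V_rec = 0 + 900·0.00175781 = 1.5820312 V.
V_in − V_rec = 0.00076875 V = 0.769 mV.

0.769 mV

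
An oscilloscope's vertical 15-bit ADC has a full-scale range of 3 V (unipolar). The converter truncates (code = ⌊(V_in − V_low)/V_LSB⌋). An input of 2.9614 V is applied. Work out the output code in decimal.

code 32346

Full-scale span = 3 V; LSB = 3/2^15 = 91.55 µV.
(V_in − V_low)/LSB = (2.9614 − 0) / 9.15527e-05 = 32346.385.
⌊·⌋(32346.385) = 32346.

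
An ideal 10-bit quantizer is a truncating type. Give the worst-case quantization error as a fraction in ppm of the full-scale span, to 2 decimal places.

Truncating → worst-case error = 1 LSB = V_FS/2^10, so 1e+06/1024 = 976.562 ppm of full scale.

976.56 ppm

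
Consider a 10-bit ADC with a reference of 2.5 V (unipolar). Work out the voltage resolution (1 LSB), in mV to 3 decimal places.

Full-scale span = 2.5 V.
LSB = 2.5 / 2^10 = 2.5 / 1024 = 0.00244141 V = 2.441 mV.

2.441 mV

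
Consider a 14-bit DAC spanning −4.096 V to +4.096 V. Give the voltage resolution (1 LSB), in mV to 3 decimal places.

0.500 mV

Full-scale span = 8.192 V.
LSB = 8.192 / 2^14 = 8.192 / 16384 = 0.0005 V = 0.500 mV.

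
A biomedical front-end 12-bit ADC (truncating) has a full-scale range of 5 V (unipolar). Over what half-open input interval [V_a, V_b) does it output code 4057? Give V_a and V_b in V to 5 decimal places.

[4.95239 V, 4.95361 V)

LSB = 5/2^12 = 1.221 mV.
V_a = V_low + 4057·LSB = 4.95239 V; V_b = V_low + 4058·LSB = 4.95361 V.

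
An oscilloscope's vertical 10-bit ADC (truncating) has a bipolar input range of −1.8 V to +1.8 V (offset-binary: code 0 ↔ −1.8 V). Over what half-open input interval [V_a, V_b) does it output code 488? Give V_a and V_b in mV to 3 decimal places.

LSB = 3.6/2^10 = 3.516 mV.
V_a = V_low + 488·LSB = -0.084375 V; V_b = V_low + 489·LSB = -0.0808594 V.

[-84.375 mV, -80.859 mV)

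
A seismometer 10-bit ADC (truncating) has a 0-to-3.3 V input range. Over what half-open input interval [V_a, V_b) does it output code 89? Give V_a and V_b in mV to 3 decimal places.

[286.816 mV, 290.039 mV)

LSB = 3.3/2^10 = 3.223 mV.
V_a = V_low + 89·LSB = 0.286816 V; V_b = V_low + 90·LSB = 0.290039 V.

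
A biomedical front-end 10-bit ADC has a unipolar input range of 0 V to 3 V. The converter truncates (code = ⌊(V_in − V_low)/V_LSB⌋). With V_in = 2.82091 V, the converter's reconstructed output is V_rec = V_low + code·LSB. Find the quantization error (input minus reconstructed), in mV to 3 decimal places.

2.551 mV

Step size: 3 V ÷ 2^10 = 2.930 mV.
(2.82091 − 0)/0.00292969 = 962.8706; ⌊·⌋ gives code 962.
V_rec = 0 + 962·0.00292969 = 2.8183594 V.
V_in − V_rec = 0.00255062 V = 2.551 mV.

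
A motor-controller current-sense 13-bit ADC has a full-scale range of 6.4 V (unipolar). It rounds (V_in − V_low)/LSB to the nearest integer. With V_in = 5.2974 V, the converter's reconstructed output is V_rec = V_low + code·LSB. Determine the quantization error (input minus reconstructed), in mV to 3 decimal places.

-0.256 mV

Step size: 6.4 V ÷ 2^13 = 0.781 mV.
Scaled input = 6780.6720 LSBs, so code = 6781.
Code 6781 maps back to 0 + 6781×0.00078125 V = 5.2976563 V.
Error = 5.2974 − 5.2976563 = -0.00025625 V = -0.256 mV.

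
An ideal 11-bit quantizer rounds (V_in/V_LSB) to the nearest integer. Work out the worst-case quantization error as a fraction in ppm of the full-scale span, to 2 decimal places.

244.14 ppm

Rounding → worst-case error = ½ LSB = V_FS/2^12, so 1e+06/4096 = 244.141 ppm of full scale.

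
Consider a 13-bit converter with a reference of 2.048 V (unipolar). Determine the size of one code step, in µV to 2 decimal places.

Full-scale span = 2.048 V.
LSB = 2.048 / 2^13 = 2.048 / 8192 = 0.00025 V = 250.00 µV.

250.00 µV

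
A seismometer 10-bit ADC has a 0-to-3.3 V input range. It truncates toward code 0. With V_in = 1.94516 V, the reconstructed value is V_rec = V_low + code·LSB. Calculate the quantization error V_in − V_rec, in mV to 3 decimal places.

1.898 mV

Step size: 3.3 V ÷ 2^10 = 3.223 mV.
(V_in − V_low)/LSB = (1.94516 − 0)/0.00322266 = 603.5890 → code 603 (floor).
Code 603 maps back to 0 + 603×0.00322266 V = 1.9432617 V.
Difference: 0.00189828 V → 1.898 mV.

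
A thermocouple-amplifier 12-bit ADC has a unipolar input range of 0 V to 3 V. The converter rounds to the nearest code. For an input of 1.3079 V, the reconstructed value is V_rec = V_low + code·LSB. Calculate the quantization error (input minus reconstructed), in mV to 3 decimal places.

One LSB is 3 V / 4096 = 0.732 mV.
Scaled input = 1785.7195 LSBs, so code = 1786.
Code 1786 maps back to 0 + 1786×0.000732422 V = 1.3081055 V.
Error = 1.3079 − 1.3081055 = -0.000205469 V = -0.205 mV.

-0.205 mV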